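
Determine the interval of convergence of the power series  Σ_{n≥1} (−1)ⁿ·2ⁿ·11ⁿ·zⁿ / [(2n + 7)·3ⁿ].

(-3/22, 3/22]

The ratio of consecutive coefficients is [(2n + 7)/(2(n+1) + 7)] · 2·11/3 → 22/3.
The series converges when 22/3 · |z| < 1, giving R = 3/22.
Check z = 3/22: the terms alternate in sign and decrease monotonically to 0 in absolute value (size ~ c/n), so the alternating series test gives convergence.
Endpoint z = -3/22: comparison with the harmonic series Σ 1/n shows the series diverges.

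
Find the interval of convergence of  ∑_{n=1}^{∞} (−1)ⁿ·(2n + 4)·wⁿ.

Ratio test: |a_{n+1}/a_n| = (2(n+1) + 4)/(2n + 4) → 1 as n → ∞.
Convergence for |w| < 1, so R = 1.
Check w = 1: the n-th term does not approach 0; divergence by the term test.
Check w = -1: the terms do not tend to 0, so the series diverges.

(-1, 1)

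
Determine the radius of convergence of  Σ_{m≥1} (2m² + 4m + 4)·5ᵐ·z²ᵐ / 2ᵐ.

R = √10/5

Ratio test: |a_{m+1}/a_m| = [(2(m+1)² + 4(m+1) + 4)/(2m² + 4m + 4)] · 5/2 → 5/2 as m → ∞.
Successive powers of z differ by 2, so the series converges when |z|² · 5/2 < 1, i.e. |z| < √(2/5). So R = √10/5.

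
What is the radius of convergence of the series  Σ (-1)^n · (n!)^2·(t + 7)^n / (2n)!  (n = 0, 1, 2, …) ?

R = 4

By the ratio test, |a_{n+1}/a_n| = (n+1)²/[(2n+1)·(2n+2)] → 1/4.
Convergence for |t + 7| · 1/4 < 1, i.e. |t + 7| < 4. So R = 4.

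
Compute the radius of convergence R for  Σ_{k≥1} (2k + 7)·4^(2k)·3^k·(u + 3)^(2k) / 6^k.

Ratio test: |a_{k+1}/a_k| = [(2(k+1) + 7)/(2k + 7)] · 16·3/6 → 8 as k → ∞.
Successive powers of (u + 3) differ by 2, so the series converges when |u + 3|² · 8 < 1, i.e. |u + 3| < √(1/8). So R = √2/4.

R = √2/4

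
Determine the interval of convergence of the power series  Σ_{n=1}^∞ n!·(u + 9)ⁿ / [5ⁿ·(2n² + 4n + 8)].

The ratio of consecutive coefficients is (n+1) · 1/5 · (2n² + 4n + 8)/(2(n+1)² + 4(n+1) + 8) → ∞.
The terms grow without bound for any (u + 9) ≠ 0, so R = 0 (convergence only at u = -9).

{-9}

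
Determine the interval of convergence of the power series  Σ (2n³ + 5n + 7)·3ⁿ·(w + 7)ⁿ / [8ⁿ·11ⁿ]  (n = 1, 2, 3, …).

Apply the ratio test: |a_{n+1}| / |a_n| = [(2(n+1)³ + 5(n+1) + 7)/(2n³ + 5n + 7)] · 3/(8·11), which tends to 3/88 as n → ∞.
Convergence for |w + 7| · 3/88 < 1, i.e. |w + 7| < 88/3. So R = 88/3.
At w = 67/3: the terms have absolute value of order n³, which does not tend to 0, so the series diverges by the divergence test.
Endpoint w = -109/3: the terms do not tend to 0, so the series diverges.

(-109/3, 67/3)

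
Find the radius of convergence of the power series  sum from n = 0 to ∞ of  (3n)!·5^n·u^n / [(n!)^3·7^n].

R = 7/135

The ratio of consecutive coefficients is (3n+1)·(3n+2)·(3n+3)/(n+1)³ · 5/7 → 135/7.
Convergence for |u| · 135/7 < 1, i.e. |u| < 7/135. So R = 7/135.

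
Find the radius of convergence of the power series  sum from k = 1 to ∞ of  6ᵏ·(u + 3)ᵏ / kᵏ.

By the Cauchy root test, |a_k|^(1/k) = 6/k → 0.
The limit is 0 for every u, so R = ∞.

R = ∞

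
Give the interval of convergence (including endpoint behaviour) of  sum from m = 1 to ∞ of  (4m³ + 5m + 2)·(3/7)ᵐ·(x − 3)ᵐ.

(2/3, 16/3)

By the ratio test, |a_{m+1}/a_m| = [(4(m+1)³ + 5(m+1) + 2)/(4m³ + 5m + 2)] · 3/7 → 3/7.
Convergence for |x − 3| · 3/7 < 1, i.e. |x − 3| < 7/3. So R = 7/3.
When x = 16/3, the terms do not tend to 0, so the series diverges.
At x = 2/3: the terms do not tend to 0, so the series diverges.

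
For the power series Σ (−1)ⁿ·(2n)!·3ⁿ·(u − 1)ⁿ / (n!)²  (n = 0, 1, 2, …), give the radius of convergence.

R = 1/12

Ratio test: |a_{n+1}/a_n| = (2n+1)·(2n+2)/(n+1)² · 3 → 12 as n → ∞.
Thus R = 1/(12) = 1/12.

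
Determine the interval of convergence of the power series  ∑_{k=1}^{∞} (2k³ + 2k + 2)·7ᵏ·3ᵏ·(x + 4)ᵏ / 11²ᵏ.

(-205/21, 37/21)

Apply the ratio test: |a_{k+1}| / |a_k| = [(2(k+1)³ + 2(k+1) + 2)/(2k³ + 2k + 2)] · 7·3/121, which tends to 21/121 as k → ∞.
The series converges when 21/121 · |x + 4| < 1, giving R = 121/21.
At x = 37/21: the k-th term does not approach 0; divergence by the term test.
Endpoint x = -205/21: the terms have absolute value of order k³, which does not tend to 0, so the series diverges by the divergence test.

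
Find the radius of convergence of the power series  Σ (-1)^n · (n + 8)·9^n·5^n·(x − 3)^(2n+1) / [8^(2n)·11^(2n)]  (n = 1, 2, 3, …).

R = 88√5/15

Ratio test: |a_{n+1}/a_n| = [((n+1) + 8)/(n + 8)] · 9·5/(64·121) → 45/7744 as n → ∞.
Writing y = (x − 3)², the series in y has radius 7744/45, so |x − 3| < √(7744/45) and R = 88√5/15.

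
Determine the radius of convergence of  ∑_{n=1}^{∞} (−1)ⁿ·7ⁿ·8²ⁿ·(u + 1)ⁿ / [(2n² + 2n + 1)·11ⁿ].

Ratio test: |a_{n+1}/a_n| = [(2n² + 2n + 1)/(2(n+1)² + 2(n+1) + 1)] · 7·64/11 → 448/11 as n → ∞.
Convergence for |u + 1| · 448/11 < 1, i.e. |u + 1| < 11/448. So R = 11/448.

R = 11/448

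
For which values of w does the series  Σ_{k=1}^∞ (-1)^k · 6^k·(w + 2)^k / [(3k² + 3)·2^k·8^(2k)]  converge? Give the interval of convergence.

Apply the ratio test: |a_{k+1}| / |a_k| = [(3k² + 3)/(3(k+1)² + 3)] · 6/(2·64), which tends to 3/64 as k → ∞.
Convergence for |w + 2| · 3/64 < 1, i.e. |w + 2| < 64/3. So R = 64/3.
When w = 58/3, the series is dominated by a constant times Σ 1/k², which converges (p = 2 > 1).
Check w = -70/3: the terms are on the order of 1/k², so the series converges absolutely by comparison with the p-series (p = 2 > 1).

[-70/3, 58/3]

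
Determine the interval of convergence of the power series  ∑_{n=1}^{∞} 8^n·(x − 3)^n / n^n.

Root test: |a_n|^(1/n) = 8/n → 0.
The limit is 0 for every x, so R = ∞.

(−∞, ∞)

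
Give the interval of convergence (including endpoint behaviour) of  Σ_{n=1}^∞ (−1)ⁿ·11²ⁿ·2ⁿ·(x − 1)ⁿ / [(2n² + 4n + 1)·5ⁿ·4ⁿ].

Ratio test: |a_{n+1}/a_n| = [(2n² + 4n + 1)/(2(n+1)² + 4(n+1) + 1)] · 121·2/(5·4) → 121/10 as n → ∞.
The series converges when 121/10 · |x − 1| < 1, giving R = 10/121.
Check x = 131/121: the terms are on the order of 1/n², so the series converges absolutely by comparison with the p-series (p = 2 > 1).
Endpoint x = 111/121: the series is dominated by a constant times Σ 1/n², which converges (p = 2 > 1).

[111/121, 131/121]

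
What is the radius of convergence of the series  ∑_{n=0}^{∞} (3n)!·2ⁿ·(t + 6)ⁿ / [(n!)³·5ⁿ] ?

The ratio of consecutive coefficients is (3n+1)·(3n+2)·(3n+3)/(n+1)³ · 2/5 → 54/5.
The series converges when 54/5 · |t + 6| < 1, giving R = 5/54.

R = 5/54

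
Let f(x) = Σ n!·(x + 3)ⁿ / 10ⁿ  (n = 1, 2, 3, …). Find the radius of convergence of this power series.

R = 0

The ratio of consecutive coefficients is (n+1) · 1/10 → ∞.
Since the ratio → ∞, the series diverges for every x ≠ -3, and R = 0.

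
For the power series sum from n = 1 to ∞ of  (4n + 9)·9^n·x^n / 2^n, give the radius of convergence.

By the ratio test, |a_{n+1}/a_n| = [(4(n+1) + 9)/(4n + 9)] · 9/2 → 9/2.
Thus R = 1/(9/2) = 2/9.

R = 2/9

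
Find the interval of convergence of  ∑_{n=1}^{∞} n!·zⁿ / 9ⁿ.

Ratio test: |a_{n+1}/a_n| = (n+1) · 1/9 → ∞ as n → ∞.
The terms grow without bound for any z ≠ 0, so R = 0 (convergence only at z = 0).

{0}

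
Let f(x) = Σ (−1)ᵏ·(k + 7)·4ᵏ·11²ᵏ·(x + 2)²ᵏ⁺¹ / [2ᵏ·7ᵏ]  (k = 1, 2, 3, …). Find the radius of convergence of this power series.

R = √14/22

Apply the ratio test: |a_{k+1}| / |a_k| = [((k+1) + 7)/(k + 7)] · 4·121/(2·7), which tends to 242/7 as k → ∞.
Since the exponent of (x + 2) increases by 2 each term, convergence requires |x + 2|² < 7/242, hence R = √14/22.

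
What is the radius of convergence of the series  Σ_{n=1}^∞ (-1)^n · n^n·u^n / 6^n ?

R = 0

Applying the root test, |a_n|^(1/n) = n/6 → ∞.
Since the n-th root of |a_n| is unbounded, the series converges only at u = 0; R = 0.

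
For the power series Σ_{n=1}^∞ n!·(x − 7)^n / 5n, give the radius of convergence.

Ratio test: |a_{n+1}/a_n| = (n+1) · 5n/5(n+1) → ∞ as n → ∞.
The terms grow without bound for any (x − 7) ≠ 0, so R = 0 (convergence only at x = 7).

R = 0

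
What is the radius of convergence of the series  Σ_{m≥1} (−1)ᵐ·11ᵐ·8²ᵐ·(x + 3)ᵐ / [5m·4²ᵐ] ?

R = 1/44

By the ratio test, |a_{m+1}/a_m| = [5m/5(m+1)] · 11·64/16 → 44.
Convergence for |x + 3| · 44 < 1, i.e. |x + 3| < 1/44. So R = 1/44.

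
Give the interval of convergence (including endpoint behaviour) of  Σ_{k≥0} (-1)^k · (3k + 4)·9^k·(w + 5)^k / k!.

Ratio test: |a_{k+1}/a_k| = (3(k+1) + 4)/(3k + 4) · 9 · 1/(k+1) → 0 as k → ∞.
The ratio tends to 0 regardless of w, hence R = ∞.

(−∞, ∞)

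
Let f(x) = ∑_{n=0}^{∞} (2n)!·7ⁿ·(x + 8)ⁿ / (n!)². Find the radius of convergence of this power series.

Apply the ratio test: |a_{n+1}| / |a_n| = (2n+1)·(2n+2)/(n+1)² · 7, which tends to 28 as n → ∞.
Convergence for |x + 8| · 28 < 1, i.e. |x + 8| < 1/28. So R = 1/28.

R = 1/28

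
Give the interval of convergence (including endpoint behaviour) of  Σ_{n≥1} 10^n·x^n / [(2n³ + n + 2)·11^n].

The ratio of consecutive coefficients is [(2n³ + n + 2)/(2(n+1)³ + (n+1) + 2)] · 10/11 → 10/11.
Convergence for |x| · 10/11 < 1, i.e. |x| < 11/10. So R = 11/10.
Check x = 11/10: absolute convergence follows by limit comparison with Σ 1/n³.
Check x = -11/10: the series is dominated by a constant times Σ 1/n³, which converges (p = 3 > 1).

[-11/10, 11/10]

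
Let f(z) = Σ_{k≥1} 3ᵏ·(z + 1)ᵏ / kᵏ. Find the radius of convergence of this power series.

Applying the root test, |a_k|^(1/k) = 3/k → 0.
The limit is 0 for every z, so R = ∞.

R = ∞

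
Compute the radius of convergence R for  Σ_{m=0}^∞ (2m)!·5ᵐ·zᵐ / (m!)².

The ratio of consecutive coefficients is (2m+1)·(2m+2)/(m+1)² · 5 → 20.
Thus R = 1/(20) = 1/20.

R = 1/20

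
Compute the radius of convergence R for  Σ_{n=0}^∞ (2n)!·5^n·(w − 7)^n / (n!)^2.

R = 1/20

The ratio of consecutive coefficients is (2n+1)·(2n+2)/(n+1)² · 5 → 20.
Thus R = 1/(20) = 1/20.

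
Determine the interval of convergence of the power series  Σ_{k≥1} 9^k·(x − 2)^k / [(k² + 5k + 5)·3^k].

[5/3, 7/3]

Apply the ratio test: |a_{k+1}| / |a_k| = [(k² + 5k + 5)/((k+1)² + 5(k+1) + 5)] · 9/3, which tends to 3 as k → ∞.
Hence the series converges for |x − 2| < 1/(3) = 1/3, so the radius of convergence is 1/3.
Check x = 7/3: absolute convergence follows by limit comparison with Σ 1/k².
When x = 5/3, absolute convergence follows by limit comparison with Σ 1/k².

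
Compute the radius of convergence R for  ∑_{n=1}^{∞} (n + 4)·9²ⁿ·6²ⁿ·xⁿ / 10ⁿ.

Apply the ratio test: |a_{n+1}| / |a_n| = [((n+1) + 4)/(n + 4)] · 81·36/10, which tends to 1458/5 as n → ∞.
The series converges when 1458/5 · |x| < 1, giving R = 5/1458.

R = 5/1458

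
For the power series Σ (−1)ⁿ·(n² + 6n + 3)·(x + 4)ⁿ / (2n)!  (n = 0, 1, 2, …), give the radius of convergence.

R = ∞

By the ratio test, |a_{n+1}/a_n| = ((n+1)² + 6(n+1) + 3)/(n² + 6n + 3) · 1/[(2n+1)·(2n+2)] → 0.
The limit is 0, so the series converges for all x; R = ∞.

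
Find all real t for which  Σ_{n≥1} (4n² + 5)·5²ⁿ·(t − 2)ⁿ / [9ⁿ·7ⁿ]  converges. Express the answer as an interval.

(-13/25, 113/25)

The ratio of consecutive coefficients is [(4(n+1)² + 5)/(4n² + 5)] · 25/(9·7) → 25/63.
The series converges when 25/63 · |t − 2| < 1, giving R = 63/25.
Endpoint t = 113/25: the n-th term does not approach 0; divergence by the term test.
Check t = -13/25: the n-th term does not approach 0; divergence by the term test.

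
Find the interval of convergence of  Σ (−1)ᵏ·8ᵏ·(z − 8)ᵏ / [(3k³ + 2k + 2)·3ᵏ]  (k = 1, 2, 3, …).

[61/8, 67/8]

The ratio of consecutive coefficients is [(3k³ + 2k + 2)/(3(k+1)³ + 2(k+1) + 2)] · 8/3 → 8/3.
Convergence for |z − 8| · 8/3 < 1, i.e. |z − 8| < 3/8. So R = 3/8.
Check z = 67/8: the series is dominated by a constant times Σ 1/k³, which converges (p = 3 > 1).
Check z = 61/8: absolute convergence follows by limit comparison with Σ 1/k³.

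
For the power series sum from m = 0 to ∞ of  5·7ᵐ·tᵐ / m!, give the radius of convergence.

R = ∞

By the ratio test, |a_{m+1}/a_m| = 5/5 · 7 · 1/(m+1) → 0.
Since the limit is 0 < 1 for every t, the series converges on all of ℝ and R = ∞.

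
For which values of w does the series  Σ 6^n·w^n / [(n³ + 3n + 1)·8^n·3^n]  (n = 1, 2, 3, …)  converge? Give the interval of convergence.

[-4, 4]

By the ratio test, |a_{n+1}/a_n| = [(n³ + 3n + 1)/((n+1)³ + 3(n+1) + 1)] · 6/(8·3) → 1/4.
Thus R = 1/(1/4) = 4.
Check w = 4: the terms are on the order of 1/n³, so the series converges absolutely by comparison with the p-series (p = 3 > 1).
Endpoint w = -4: absolute convergence follows by limit comparison with Σ 1/n³.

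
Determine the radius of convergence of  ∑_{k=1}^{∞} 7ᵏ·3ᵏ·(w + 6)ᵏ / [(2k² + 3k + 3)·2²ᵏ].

The ratio of consecutive coefficients is [(2k² + 3k + 3)/(2(k+1)² + 3(k+1) + 3)] · 7·3/4 → 21/4.
Hence the series converges for |w + 6| < 1/(21/4) = 4/21, so the radius of convergence is 4/21.

R = 4/21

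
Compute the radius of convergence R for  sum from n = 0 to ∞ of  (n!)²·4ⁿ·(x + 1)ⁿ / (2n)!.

By the ratio test, |a_{n+1}/a_n| = (n+1)²/[(2n+1)·(2n+2)] · 4 → 1.
Hence R = 1.

R = 1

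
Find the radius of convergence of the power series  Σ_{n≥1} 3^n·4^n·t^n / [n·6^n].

The ratio of consecutive coefficients is [n/(n+1)] · 3·4/6 → 2.
The series converges when 2 · |t| < 1, giving R = 1/2.

R = 1/2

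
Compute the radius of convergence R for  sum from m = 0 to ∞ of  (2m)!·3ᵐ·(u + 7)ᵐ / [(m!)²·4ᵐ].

Ratio test: |a_{m+1}/a_m| = (2m+1)·(2m+2)/(m+1)² · 3/4 → 3 as m → ∞.
Thus R = 1/(3) = 1/3.

R = 1/3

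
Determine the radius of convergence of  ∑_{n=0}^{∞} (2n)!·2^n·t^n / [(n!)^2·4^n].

By the ratio test, |a_{n+1}/a_n| = (2n+1)·(2n+2)/(n+1)² · 2/4 → 2.
The series converges when 2 · |t| < 1, giving R = 1/2.

R = 1/2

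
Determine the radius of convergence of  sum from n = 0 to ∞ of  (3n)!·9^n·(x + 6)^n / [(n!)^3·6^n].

Ratio test: |a_{n+1}/a_n| = (3n+1)·(3n+2)·(3n+3)/(n+1)³ · 9/6 → 81/2 as n → ∞.
The series converges when 81/2 · |x + 6| < 1, giving R = 2/81.

R = 2/81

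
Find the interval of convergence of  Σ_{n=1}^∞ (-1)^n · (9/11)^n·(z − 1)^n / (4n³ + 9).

Apply the ratio test: |a_{n+1}| / |a_n| = [(4n³ + 9)/(4(n+1)³ + 9)] · 9/11, which tends to 9/11 as n → ∞.
The series converges when 9/11 · |z − 1| < 1, giving R = 11/9.
At z = 20/9: the terms are on the order of 1/n³, so the series converges absolutely by comparison with the p-series (p = 3 > 1).
Check z = -2/9: the terms are on the order of 1/n³, so the series converges absolutely by comparison with the p-series (p = 3 > 1).

[-2/9, 20/9]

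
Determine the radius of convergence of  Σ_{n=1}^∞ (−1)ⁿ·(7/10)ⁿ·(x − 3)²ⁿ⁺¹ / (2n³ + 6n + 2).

R = √70/7

Apply the ratio test: |a_{n+1}| / |a_n| = [(2n³ + 6n + 2)/(2(n+1)³ + 6(n+1) + 2)] · 7/10, which tends to 7/10 as n → ∞.
Writing y = (x − 3)², the series in y has radius 10/7, so |x − 3| < √(10/7) and R = √70/7.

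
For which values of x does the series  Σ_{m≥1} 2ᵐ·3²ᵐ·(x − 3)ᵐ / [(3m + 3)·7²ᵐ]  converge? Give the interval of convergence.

By the ratio test, |a_{m+1}/a_m| = [(3m + 3)/(3(m+1) + 3)] · 2·9/49 → 18/49.
Thus R = 1/(18/49) = 49/18.
Check x = 103/18: the terms behave like c/m; limit comparison with the harmonic series gives divergence.
At x = 5/18: the terms alternate in sign and decrease monotonically to 0 in absolute value (size ~ c/m), so the alternating series test gives convergence.

[5/18, 103/18)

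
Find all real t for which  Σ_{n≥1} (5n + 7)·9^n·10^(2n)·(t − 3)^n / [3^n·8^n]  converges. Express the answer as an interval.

(223/75, 227/75)

The ratio of consecutive coefficients is [(5(n+1) + 7)/(5n + 7)] · 9·100/(3·8) → 75/2.
Convergence for |t − 3| · 75/2 < 1, i.e. |t − 3| < 2/75. So R = 2/75.
At t = 227/75: the terms do not tend to 0, so the series diverges.
At t = 223/75: the n-th term does not approach 0; divergence by the term test.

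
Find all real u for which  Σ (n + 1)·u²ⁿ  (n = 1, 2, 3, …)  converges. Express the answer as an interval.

(-1, 1)

Ratio test: |a_{n+1}/a_n| = ((n+1) + 1)/(n + 1) → 1 as n → ∞.
Successive powers of u differ by 2, so the series converges when |u|² · 1 < 1, i.e. |u| < √(1) = 1. So R = 1.
Check u = 1: the terms have absolute value of order n, which does not tend to 0, so the series diverges by the divergence test.
When u = -1, the terms have absolute value of order n, which does not tend to 0, so the series diverges by the divergence test.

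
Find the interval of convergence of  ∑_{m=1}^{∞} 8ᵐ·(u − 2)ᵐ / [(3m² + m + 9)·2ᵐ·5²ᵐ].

The ratio of consecutive coefficients is [(3m² + m + 9)/(3(m+1)² + (m+1) + 9)] · 8/(2·25) → 4/25.
The series converges when 4/25 · |u − 2| < 1, giving R = 25/4.
At u = 33/4: the series is dominated by a constant times Σ 1/m², which converges (p = 2 > 1).
At u = -17/4: the terms are on the order of 1/m², so the series converges absolutely by comparison with the p-series (p = 2 > 1).

[-17/4, 33/4]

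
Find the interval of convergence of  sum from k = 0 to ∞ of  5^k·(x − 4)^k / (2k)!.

The ratio of consecutive coefficients is 5 · 1/[(2k+1)·(2k+2)] → 0.
The ratio tends to 0 regardless of x, hence R = ∞.

(−∞, ∞)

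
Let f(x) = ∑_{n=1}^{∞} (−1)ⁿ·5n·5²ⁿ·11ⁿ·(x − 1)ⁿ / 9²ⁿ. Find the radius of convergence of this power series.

R = 81/275

The ratio of consecutive coefficients is [5(n+1)/5n] · 25·11/81 → 275/81.
The series converges when 275/81 · |x − 1| < 1, giving R = 81/275.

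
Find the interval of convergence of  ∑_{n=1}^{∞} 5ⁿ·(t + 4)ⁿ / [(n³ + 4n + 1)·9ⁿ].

The ratio of consecutive coefficients is [(n³ + 4n + 1)/((n+1)³ + 4(n+1) + 1)] · 5/9 → 5/9.
Convergence for |t + 4| · 5/9 < 1, i.e. |t + 4| < 9/5. So R = 9/5.
At t = -11/5: absolute convergence follows by limit comparison with Σ 1/n³.
When t = -29/5, absolute convergence follows by limit comparison with Σ 1/n³.

[-29/5, -11/5]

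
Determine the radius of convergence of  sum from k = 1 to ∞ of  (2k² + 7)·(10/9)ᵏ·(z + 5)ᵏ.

Apply the ratio test: |a_{k+1}| / |a_k| = [(2(k+1)² + 7)/(2k² + 7)] · 10/9, which tends to 10/9 as k → ∞.
The series converges when 10/9 · |z + 5| < 1, giving R = 9/10.

R = 9/10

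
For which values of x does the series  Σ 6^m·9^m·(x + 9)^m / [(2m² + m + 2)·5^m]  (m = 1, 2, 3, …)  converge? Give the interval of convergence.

[-491/54, -481/54]

Ratio test: |a_{m+1}/a_m| = [(2m² + m + 2)/(2(m+1)² + (m+1) + 2)] · 6·9/5 → 54/5 as m → ∞.
Hence the series converges for |x + 9| < 1/(54/5) = 5/54, so the radius of convergence is 5/54.
Endpoint x = -481/54: the series is dominated by a constant times Σ 1/m², which converges (p = 2 > 1).
At x = -491/54: the series is dominated by a constant times Σ 1/m², which converges (p = 2 > 1).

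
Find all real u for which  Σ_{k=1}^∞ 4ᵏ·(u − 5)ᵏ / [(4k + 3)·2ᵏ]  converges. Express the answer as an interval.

Ratio test: |a_{k+1}/a_k| = [(4k + 3)/(4(k+1) + 3)] · 4/2 → 2 as k → ∞.
The series converges when 2 · |u − 5| < 1, giving R = 1/2.
Endpoint u = 11/2: the terms are asymptotic to a nonzero constant times 1/k, so the series diverges by limit comparison with Σ 1/k.
Endpoint u = 9/2: an alternating series whose terms decrease to 0 in absolute value, so it converges by the Leibniz criterion.

[9/2, 11/2)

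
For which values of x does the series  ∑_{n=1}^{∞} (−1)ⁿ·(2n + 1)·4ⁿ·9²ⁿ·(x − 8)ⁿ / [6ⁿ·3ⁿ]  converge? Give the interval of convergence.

The ratio of consecutive coefficients is [(2(n+1) + 1)/(2n + 1)] · 4·81/(6·3) → 18.
Convergence for |x − 8| · 18 < 1, i.e. |x − 8| < 1/18. So R = 1/18.
Check x = 145/18: the n-th term does not approach 0; divergence by the term test.
Endpoint x = 143/18: the n-th term does not approach 0; divergence by the term test.

(143/18, 145/18)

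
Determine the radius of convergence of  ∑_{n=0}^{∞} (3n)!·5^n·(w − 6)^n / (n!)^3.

R = 1/135

Apply the ratio test: |a_{n+1}| / |a_n| = (3n+1)·(3n+2)·(3n+3)/(n+1)³ · 5, which tends to 135 as n → ∞.
Thus R = 1/(135) = 1/135.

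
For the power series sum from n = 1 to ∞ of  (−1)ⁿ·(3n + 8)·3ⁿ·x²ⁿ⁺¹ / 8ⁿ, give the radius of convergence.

R = 2√6/3

By the ratio test, |a_{n+1}/a_n| = [(3(n+1) + 8)/(3n + 8)] · 3/8 → 3/8.
Since the exponent of x increases by 2 each term, convergence requires |x|² < 8/3, hence R = 2√6/3.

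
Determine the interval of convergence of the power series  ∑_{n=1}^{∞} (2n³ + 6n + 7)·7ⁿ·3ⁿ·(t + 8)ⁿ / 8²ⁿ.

The ratio of consecutive coefficients is [(2(n+1)³ + 6(n+1) + 7)/(2n³ + 6n + 7)] · 7·3/64 → 21/64.
The series converges when 21/64 · |t + 8| < 1, giving R = 64/21.
At t = -104/21: the terms do not tend to 0, so the series diverges.
Endpoint t = -232/21: the terms do not tend to 0, so the series diverges.

(-232/21, -104/21)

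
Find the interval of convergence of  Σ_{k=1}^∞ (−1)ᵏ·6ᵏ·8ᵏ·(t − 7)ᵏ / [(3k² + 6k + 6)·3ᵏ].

[111/16, 113/16]

Ratio test: |a_{k+1}/a_k| = [(3k² + 6k + 6)/(3(k+1)² + 6(k+1) + 6)] · 6·8/3 → 16 as k → ∞.
The series converges when 16 · |t − 7| < 1, giving R = 1/16.
Check t = 113/16: the series is dominated by a constant times Σ 1/k², which converges (p = 2 > 1).
At t = 111/16: absolute convergence follows by limit comparison with Σ 1/k².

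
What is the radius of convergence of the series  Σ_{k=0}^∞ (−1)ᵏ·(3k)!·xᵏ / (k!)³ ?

By the ratio test, |a_{k+1}/a_k| = (3k+1)·(3k+2)·(3k+3)/(k+1)³ → 27.
Thus R = 1/(27) = 1/27.

R = 1/27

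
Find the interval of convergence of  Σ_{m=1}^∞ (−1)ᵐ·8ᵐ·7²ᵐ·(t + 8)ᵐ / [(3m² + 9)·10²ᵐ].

[-809/98, -759/98]

Apply the ratio test: |a_{m+1}| / |a_m| = [(3m² + 9)/(3(m+1)² + 9)] · 8·49/100, which tends to 98/25 as m → ∞.
Hence the series converges for |t + 8| < 1/(98/25) = 25/98, so the radius of convergence is 25/98.
Check t = -759/98: absolute convergence follows by limit comparison with Σ 1/m².
Check t = -809/98: the series is dominated by a constant times Σ 1/m², which converges (p = 2 > 1).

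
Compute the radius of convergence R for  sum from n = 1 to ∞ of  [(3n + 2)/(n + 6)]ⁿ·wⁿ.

R = 1/3

Applying the root test, |a_n|^(1/n) = (3n + 2)/(n + 6) → 3.
Hence the series converges for |w| < 1/(3) = 1/3, so the radius of convergence is 1/3.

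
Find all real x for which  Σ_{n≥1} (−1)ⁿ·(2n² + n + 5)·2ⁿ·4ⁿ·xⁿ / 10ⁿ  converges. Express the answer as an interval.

(-5/4, 5/4)

The ratio of consecutive coefficients is [(2(n+1)² + (n+1) + 5)/(2n² + n + 5)] · 2·4/10 → 4/5.
The series converges when 4/5 · |x| < 1, giving R = 5/4.
Check x = 5/4: the n-th term does not approach 0; divergence by the term test.
At x = -5/4: the terms do not tend to 0, so the series diverges.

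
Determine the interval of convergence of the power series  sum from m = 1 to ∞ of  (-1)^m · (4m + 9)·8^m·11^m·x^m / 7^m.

(-7/88, 7/88)

By the ratio test, |a_{m+1}/a_m| = [(4(m+1) + 9)/(4m + 9)] · 8·11/7 → 88/7.
Thus R = 1/(88/7) = 7/88.
Endpoint x = 7/88: the terms have absolute value of order m, which does not tend to 0, so the series diverges by the divergence test.
At x = -7/88: the m-th term does not approach 0; divergence by the term test.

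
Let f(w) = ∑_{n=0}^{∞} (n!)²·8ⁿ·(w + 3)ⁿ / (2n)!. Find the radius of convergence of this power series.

Apply the ratio test: |a_{n+1}| / |a_n| = (n+1)²/[(2n+1)·(2n+2)] · 8, which tends to 2 as n → ∞.
Hence the series converges for |w + 3| < 1/(2) = 1/2, so the radius of convergence is 1/2.

R = 1/2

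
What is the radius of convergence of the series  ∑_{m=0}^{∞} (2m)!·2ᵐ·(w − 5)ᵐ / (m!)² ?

R = 1/8

Apply the ratio test: |a_{m+1}| / |a_m| = (2m+1)·(2m+2)/(m+1)² · 2, which tends to 8 as m → ∞.
Thus R = 1/(8) = 1/8.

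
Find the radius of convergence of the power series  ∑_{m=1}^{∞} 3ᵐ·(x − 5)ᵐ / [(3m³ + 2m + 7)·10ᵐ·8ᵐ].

R = 80/3

Apply the ratio test: |a_{m+1}| / |a_m| = [(3m³ + 2m + 7)/(3(m+1)³ + 2(m+1) + 7)] · 3/(10·8), which tends to 3/80 as m → ∞.
The series converges when 3/80 · |x − 5| < 1, giving R = 80/3.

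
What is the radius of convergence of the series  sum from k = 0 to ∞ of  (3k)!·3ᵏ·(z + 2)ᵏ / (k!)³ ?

The ratio of consecutive coefficients is (3k+1)·(3k+2)·(3k+3)/(k+1)³ · 3 → 81.
Hence the series converges for |z + 2| < 1/(81) = 1/81, so the radius of convergence is 1/81.

R = 1/81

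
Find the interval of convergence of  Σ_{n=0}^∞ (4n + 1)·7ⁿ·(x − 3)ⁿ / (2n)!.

(−∞, ∞)

Ratio test: |a_{n+1}/a_n| = (4(n+1) + 1)/(4n + 1) · 7 · 1/[(2n+1)·(2n+2)] → 0 as n → ∞.
Since the limit is 0 < 1 for every x, the series converges on all of ℝ and R = ∞.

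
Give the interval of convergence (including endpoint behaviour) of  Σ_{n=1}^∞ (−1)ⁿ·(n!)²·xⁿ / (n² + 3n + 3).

{0}

Ratio test: |a_{n+1}/a_n| = (n+1)² · (n² + 3n + 3)/((n+1)² + 3(n+1) + 3) → ∞ as n → ∞.
Since the ratio → ∞, the series diverges for every x ≠ 0, and R = 0.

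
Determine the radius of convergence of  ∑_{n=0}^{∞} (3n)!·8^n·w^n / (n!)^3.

The ratio of consecutive coefficients is (3n+1)·(3n+2)·(3n+3)/(n+1)³ · 8 → 216.
Hence the series converges for |w| < 1/(216) = 1/216, so the radius of convergence is 1/216.

R = 1/216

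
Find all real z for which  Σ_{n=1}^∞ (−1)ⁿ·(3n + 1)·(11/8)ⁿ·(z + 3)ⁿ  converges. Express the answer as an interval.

(-41/11, -25/11)

Apply the ratio test: |a_{n+1}| / |a_n| = [(3(n+1) + 1)/(3n + 1)] · 11/8, which tends to 11/8 as n → ∞.
Convergence for |z + 3| · 11/8 < 1, i.e. |z + 3| < 8/11. So R = 8/11.
When z = -25/11, the n-th term does not approach 0; divergence by the term test.
Endpoint z = -41/11: the n-th term does not approach 0; divergence by the term test.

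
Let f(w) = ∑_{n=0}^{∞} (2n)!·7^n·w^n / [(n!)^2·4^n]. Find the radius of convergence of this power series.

Apply the ratio test: |a_{n+1}| / |a_n| = (2n+1)·(2n+2)/(n+1)² · 7/4, which tends to 7 as n → ∞.
Thus R = 1/(7) = 1/7.

R = 1/7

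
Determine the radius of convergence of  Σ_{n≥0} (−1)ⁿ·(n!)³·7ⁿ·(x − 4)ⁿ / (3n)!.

The ratio of consecutive coefficients is (n+1)³/[(3n+1)·(3n+2)·(3n+3)] · 7 → 7/27.
The series converges when 7/27 · |x − 4| < 1, giving R = 27/7.

R = 27/7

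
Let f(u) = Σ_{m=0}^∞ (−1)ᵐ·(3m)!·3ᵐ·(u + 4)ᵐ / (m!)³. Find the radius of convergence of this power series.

Ratio test: |a_{m+1}/a_m| = (3m+1)·(3m+2)·(3m+3)/(m+1)³ · 3 → 81 as m → ∞.
The series converges when 81 · |u + 4| < 1, giving R = 1/81.

R = 1/81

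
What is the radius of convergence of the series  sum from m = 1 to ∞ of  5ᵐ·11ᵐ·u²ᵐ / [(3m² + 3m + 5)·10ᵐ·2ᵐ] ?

By the ratio test, |a_{m+1}/a_m| = [(3m² + 3m + 5)/(3(m+1)² + 3(m+1) + 5)] · 5·11/(10·2) → 11/4.
Successive powers of u differ by 2, so the series converges when |u|² · 11/4 < 1, i.e. |u| < √(4/11). So R = 2√11/11.

R = 2√11/11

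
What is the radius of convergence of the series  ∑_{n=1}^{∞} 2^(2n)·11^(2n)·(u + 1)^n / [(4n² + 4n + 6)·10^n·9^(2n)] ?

By the ratio test, |a_{n+1}/a_n| = [(4n² + 4n + 6)/(4(n+1)² + 4(n+1) + 6)] · 4·121/(10·81) → 242/405.
The series converges when 242/405 · |u + 1| < 1, giving R = 405/242.

R = 405/242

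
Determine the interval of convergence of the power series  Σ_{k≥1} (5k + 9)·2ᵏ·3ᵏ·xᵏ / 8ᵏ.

By the ratio test, |a_{k+1}/a_k| = [(5(k+1) + 9)/(5k + 9)] · 2·3/8 → 3/4.
Hence the series converges for |x| < 1/(3/4) = 4/3, so the radius of convergence is 4/3.
Endpoint x = 4/3: the terms do not tend to 0, so the series diverges.
When x = -4/3, the k-th term does not approach 0; divergence by the term test.

(-4/3, 4/3)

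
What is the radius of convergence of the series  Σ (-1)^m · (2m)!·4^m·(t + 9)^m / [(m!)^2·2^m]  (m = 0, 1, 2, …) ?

R = 1/8

By the ratio test, |a_{m+1}/a_m| = (2m+1)·(2m+2)/(m+1)² · 4/2 → 8.
The series converges when 8 · |t + 9| < 1, giving R = 1/8.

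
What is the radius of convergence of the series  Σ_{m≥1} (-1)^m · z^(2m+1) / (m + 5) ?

R = 1

By the ratio test, |a_{m+1}/a_m| = (m + 5)/((m+1) + 5) → 1.
Since the exponent of z increases by 2 each term, convergence requires |z|² < 1, hence R = 1.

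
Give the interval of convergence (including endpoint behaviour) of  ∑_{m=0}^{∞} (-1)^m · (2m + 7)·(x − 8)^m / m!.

(−∞, ∞)

By the ratio test, |a_{m+1}/a_m| = (2(m+1) + 7)/(2m + 7) · 1/(m+1) → 0.
Since the limit is 0 < 1 for every x, the series converges on all of ℝ and R = ∞.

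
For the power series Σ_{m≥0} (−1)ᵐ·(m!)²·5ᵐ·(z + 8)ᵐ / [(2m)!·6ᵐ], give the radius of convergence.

Apply the ratio test: |a_{m+1}| / |a_m| = (m+1)²/[(2m+1)·(2m+2)] · 5/6, which tends to 5/24 as m → ∞.
Thus R = 1/(5/24) = 24/5.

R = 24/5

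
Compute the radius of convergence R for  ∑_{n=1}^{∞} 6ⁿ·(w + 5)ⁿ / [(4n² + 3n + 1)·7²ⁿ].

R = 49/6

Apply the ratio test: |a_{n+1}| / |a_n| = [(4n² + 3n + 1)/(4(n+1)² + 3(n+1) + 1)] · 6/49, which tends to 6/49 as n → ∞.
Hence the series converges for |w + 5| < 1/(6/49) = 49/6, so the radius of convergence is 49/6.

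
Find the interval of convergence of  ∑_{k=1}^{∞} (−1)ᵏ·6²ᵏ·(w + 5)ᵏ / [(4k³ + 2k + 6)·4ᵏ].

[-46/9, -44/9]

Apply the ratio test: |a_{k+1}| / |a_k| = [(4k³ + 2k + 6)/(4(k+1)³ + 2(k+1) + 6)] · 36/4, which tends to 9 as k → ∞.
Thus R = 1/(9) = 1/9.
Check w = -44/9: the terms are on the order of 1/k³, so the series converges absolutely by comparison with the p-series (p = 3 > 1).
At w = -46/9: the terms are on the order of 1/k³, so the series converges absolutely by comparison with the p-series (p = 3 > 1).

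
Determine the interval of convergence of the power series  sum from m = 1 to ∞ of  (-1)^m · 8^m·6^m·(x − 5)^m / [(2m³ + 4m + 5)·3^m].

Apply the ratio test: |a_{m+1}| / |a_m| = [(2m³ + 4m + 5)/(2(m+1)³ + 4(m+1) + 5)] · 8·6/3, which tends to 16 as m → ∞.
Hence the series converges for |x − 5| < 1/(16) = 1/16, so the radius of convergence is 1/16.
Check x = 81/16: the series is dominated by a constant times Σ 1/m³, which converges (p = 3 > 1).
At x = 79/16: the series is dominated by a constant times Σ 1/m³, which converges (p = 3 > 1).

[79/16, 81/16]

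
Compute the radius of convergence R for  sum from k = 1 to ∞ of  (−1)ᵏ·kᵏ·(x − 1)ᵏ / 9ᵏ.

R = 0

Root test: |a_k|^(1/k) = k/9 → ∞.
The root grows without bound, so R = 0 (convergence only at x = 1).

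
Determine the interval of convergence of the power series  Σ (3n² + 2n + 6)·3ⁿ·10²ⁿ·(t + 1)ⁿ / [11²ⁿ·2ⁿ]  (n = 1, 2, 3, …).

Apply the ratio test: |a_{n+1}| / |a_n| = [(3(n+1)² + 2(n+1) + 6)/(3n² + 2n + 6)] · 3·100/(121·2), which tends to 150/121 as n → ∞.
The series converges when 150/121 · |t + 1| < 1, giving R = 121/150.
Check t = -29/150: the terms do not tend to 0, so the series diverges.
When t = -271/150, the n-th term does not approach 0; divergence by the term test.

(-271/150, -29/150)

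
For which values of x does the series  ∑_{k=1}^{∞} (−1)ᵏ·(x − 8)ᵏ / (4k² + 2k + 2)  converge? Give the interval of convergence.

[7, 9]

By the ratio test, |a_{k+1}/a_k| = (4k² + 2k + 2)/(4(k+1)² + 2(k+1) + 2) → 1.
Convergence for |x − 8| < 1, so R = 1.
When x = 9, absolute convergence follows by limit comparison with Σ 1/k².
Endpoint x = 7: the series is dominated by a constant times Σ 1/k², which converges (p = 2 > 1).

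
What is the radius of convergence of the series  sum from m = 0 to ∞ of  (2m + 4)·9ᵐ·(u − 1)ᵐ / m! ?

R = ∞

Ratio test: |a_{m+1}/a_m| = (2(m+1) + 4)/(2m + 4) · 9 · 1/(m+1) → 0 as m → ∞.
The ratio tends to 0 regardless of u, hence R = ∞.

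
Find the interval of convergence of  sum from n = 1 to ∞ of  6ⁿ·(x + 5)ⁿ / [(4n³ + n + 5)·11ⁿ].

The ratio of consecutive coefficients is [(4n³ + n + 5)/(4(n+1)³ + (n+1) + 5)] · 6/11 → 6/11.
The series converges when 6/11 · |x + 5| < 1, giving R = 11/6.
Check x = -19/6: the series is dominated by a constant times Σ 1/n³, which converges (p = 3 > 1).
When x = -41/6, absolute convergence follows by limit comparison with Σ 1/n³.

[-41/6, -19/6]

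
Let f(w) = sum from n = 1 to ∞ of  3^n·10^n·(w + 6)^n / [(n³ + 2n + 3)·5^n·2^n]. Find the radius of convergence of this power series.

R = 1/3

By the ratio test, |a_{n+1}/a_n| = [(n³ + 2n + 3)/((n+1)³ + 2(n+1) + 3)] · 3·10/(5·2) → 3.
The series converges when 3 · |w + 6| < 1, giving R = 1/3.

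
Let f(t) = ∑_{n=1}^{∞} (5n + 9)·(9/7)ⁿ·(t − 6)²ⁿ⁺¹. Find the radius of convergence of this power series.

R = √7/3

The ratio of consecutive coefficients is [(5(n+1) + 9)/(5n + 9)] · 9/7 → 9/7.
Successive powers of (t − 6) differ by 2, so the series converges when |t − 6|² · 9/7 < 1, i.e. |t − 6| < √(7/9). So R = √7/3.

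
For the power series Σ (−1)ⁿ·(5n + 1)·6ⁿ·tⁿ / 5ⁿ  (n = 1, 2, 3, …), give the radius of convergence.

R = 5/6

By the ratio test, |a_{n+1}/a_n| = [(5(n+1) + 1)/(5n + 1)] · 6/5 → 6/5.
The series converges when 6/5 · |t| < 1, giving R = 5/6.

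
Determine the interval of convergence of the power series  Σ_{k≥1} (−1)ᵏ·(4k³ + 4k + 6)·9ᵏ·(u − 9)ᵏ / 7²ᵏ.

(32/9, 130/9)

By the ratio test, |a_{k+1}/a_k| = [(4(k+1)³ + 4(k+1) + 6)/(4k³ + 4k + 6)] · 9/49 → 9/49.
The series converges when 9/49 · |u − 9| < 1, giving R = 49/9.
Endpoint u = 130/9: the k-th term does not approach 0; divergence by the term test.
Check u = 32/9: the k-th term does not approach 0; divergence by the term test.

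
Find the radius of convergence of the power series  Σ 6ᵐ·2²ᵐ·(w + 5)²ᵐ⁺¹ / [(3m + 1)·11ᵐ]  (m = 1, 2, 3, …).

R = √66/12

The ratio of consecutive coefficients is [(3m + 1)/(3(m+1) + 1)] · 6·4/11 → 24/11.
Successive powers of (w + 5) differ by 2, so the series converges when |w + 5|² · 24/11 < 1, i.e. |w + 5| < √(11/24). So R = √66/12.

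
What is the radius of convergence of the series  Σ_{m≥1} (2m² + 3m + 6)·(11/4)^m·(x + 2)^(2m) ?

Ratio test: |a_{m+1}/a_m| = [(2(m+1)² + 3(m+1) + 6)/(2m² + 3m + 6)] · 11/4 → 11/4 as m → ∞.
Writing y = (x + 2)², the series in y has radius 4/11, so |x + 2| < √(4/11) and R = 2√11/11.

R = 2√11/11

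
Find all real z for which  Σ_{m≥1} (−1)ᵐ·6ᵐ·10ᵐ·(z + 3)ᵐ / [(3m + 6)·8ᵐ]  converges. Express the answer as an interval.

(-47/15, -43/15]

Apply the ratio test: |a_{m+1}| / |a_m| = [(3m + 6)/(3(m+1) + 6)] · 6·10/8, which tends to 15/2 as m → ∞.
Hence the series converges for |z + 3| < 1/(15/2) = 2/15, so the radius of convergence is 2/15.
Endpoint z = -43/15: convergence follows from the alternating series test (terms decrease monotonically to 0).
At z = -47/15: comparison with the harmonic series Σ 1/m shows the series diverges.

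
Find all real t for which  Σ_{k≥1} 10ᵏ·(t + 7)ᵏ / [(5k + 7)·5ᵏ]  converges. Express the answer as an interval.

Apply the ratio test: |a_{k+1}| / |a_k| = [(5k + 7)/(5(k+1) + 7)] · 10/5, which tends to 2 as k → ∞.
Convergence for |t + 7| · 2 < 1, i.e. |t + 7| < 1/2. So R = 1/2.
At t = -13/2: the terms behave like c/k; limit comparison with the harmonic series gives divergence.
Check t = -15/2: the terms alternate in sign and decrease monotonically to 0 in absolute value (size ~ c/k), so the alternating series test gives convergence.

[-15/2, -13/2)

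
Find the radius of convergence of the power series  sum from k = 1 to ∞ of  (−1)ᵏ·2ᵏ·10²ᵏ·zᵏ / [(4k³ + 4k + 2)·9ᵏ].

R = 9/200

By the ratio test, |a_{k+1}/a_k| = [(4k³ + 4k + 2)/(4(k+1)³ + 4(k+1) + 2)] · 2·100/9 → 200/9.
The series converges when 200/9 · |z| < 1, giving R = 9/200.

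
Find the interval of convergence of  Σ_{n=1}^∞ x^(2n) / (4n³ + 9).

[-1, 1]

Apply the ratio test: |a_{n+1}| / |a_n| = (4n³ + 9)/(4(n+1)³ + 9), which tends to 1 as n → ∞.
Writing y = x², the series in y has radius 1, so |x| < √(1) = 1 and R = 1.
Endpoint x = 1: the terms are on the order of 1/n³, so the series converges absolutely by comparison with the p-series (p = 3 > 1).
At x = -1: absolute convergence follows by limit comparison with Σ 1/n³.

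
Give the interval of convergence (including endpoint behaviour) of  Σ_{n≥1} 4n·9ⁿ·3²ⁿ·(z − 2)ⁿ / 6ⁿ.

(52/27, 56/27)

By the ratio test, |a_{n+1}/a_n| = [4(n+1)/4n] · 9·9/6 → 27/2.
Hence the series converges for |z − 2| < 1/(27/2) = 2/27, so the radius of convergence is 2/27.
Endpoint z = 56/27: the n-th term does not approach 0; divergence by the term test.
Check z = 52/27: the terms do not tend to 0, so the series diverges.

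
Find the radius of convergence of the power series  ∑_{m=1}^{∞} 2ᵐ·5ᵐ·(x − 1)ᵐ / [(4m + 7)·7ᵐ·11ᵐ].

R = 77/10

Apply the ratio test: |a_{m+1}| / |a_m| = [(4m + 7)/(4(m+1) + 7)] · 2·5/(7·11), which tends to 10/77 as m → ∞.
Hence the series converges for |x − 1| < 1/(10/77) = 77/10, so the radius of convergence is 77/10.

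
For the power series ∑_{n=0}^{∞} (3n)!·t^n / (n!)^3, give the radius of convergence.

By the ratio test, |a_{n+1}/a_n| = (3n+1)·(3n+2)·(3n+3)/(n+1)³ → 27.
Hence the series converges for |t| < 1/(27) = 1/27, so the radius of convergence is 1/27.

R = 1/27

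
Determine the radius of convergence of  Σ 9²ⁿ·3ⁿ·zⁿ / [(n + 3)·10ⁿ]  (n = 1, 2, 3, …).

R = 10/243

By the ratio test, |a_{n+1}/a_n| = [(n + 3)/((n+1) + 3)] · 81·3/10 → 243/10.
The series converges when 243/10 · |z| < 1, giving R = 10/243.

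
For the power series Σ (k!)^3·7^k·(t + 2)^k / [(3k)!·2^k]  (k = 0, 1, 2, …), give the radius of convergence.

R = 54/7

Ratio test: |a_{k+1}/a_k| = (k+1)³/[(3k+1)·(3k+2)·(3k+3)] · 7/2 → 7/54 as k → ∞.
The series converges when 7/54 · |t + 2| < 1, giving R = 54/7.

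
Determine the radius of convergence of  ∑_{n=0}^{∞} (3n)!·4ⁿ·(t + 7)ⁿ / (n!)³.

Ratio test: |a_{n+1}/a_n| = (3n+1)·(3n+2)·(3n+3)/(n+1)³ · 4 → 108 as n → ∞.
Convergence for |t + 7| · 108 < 1, i.e. |t + 7| < 1/108. So R = 1/108.

R = 1/108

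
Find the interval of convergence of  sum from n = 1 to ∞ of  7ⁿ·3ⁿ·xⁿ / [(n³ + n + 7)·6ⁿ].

Apply the ratio test: |a_{n+1}| / |a_n| = [(n³ + n + 7)/((n+1)³ + (n+1) + 7)] · 7·3/6, which tends to 7/2 as n → ∞.
Convergence for |x| · 7/2 < 1, i.e. |x| < 2/7. So R = 2/7.
Check x = 2/7: the series is dominated by a constant times Σ 1/n³, which converges (p = 3 > 1).
Endpoint x = -2/7: absolute convergence follows by limit comparison with Σ 1/n³.

[-2/7, 2/7]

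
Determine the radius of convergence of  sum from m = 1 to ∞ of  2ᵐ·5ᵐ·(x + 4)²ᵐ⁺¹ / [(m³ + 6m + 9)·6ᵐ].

R = √15/5

Apply the ratio test: |a_{m+1}| / |a_m| = [(m³ + 6m + 9)/((m+1)³ + 6(m+1) + 9)] · 2·5/6, which tends to 5/3 as m → ∞.
Successive powers of (x + 4) differ by 2, so the series converges when |x + 4|² · 5/3 < 1, i.e. |x + 4| < √(3/5). So R = √15/5.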